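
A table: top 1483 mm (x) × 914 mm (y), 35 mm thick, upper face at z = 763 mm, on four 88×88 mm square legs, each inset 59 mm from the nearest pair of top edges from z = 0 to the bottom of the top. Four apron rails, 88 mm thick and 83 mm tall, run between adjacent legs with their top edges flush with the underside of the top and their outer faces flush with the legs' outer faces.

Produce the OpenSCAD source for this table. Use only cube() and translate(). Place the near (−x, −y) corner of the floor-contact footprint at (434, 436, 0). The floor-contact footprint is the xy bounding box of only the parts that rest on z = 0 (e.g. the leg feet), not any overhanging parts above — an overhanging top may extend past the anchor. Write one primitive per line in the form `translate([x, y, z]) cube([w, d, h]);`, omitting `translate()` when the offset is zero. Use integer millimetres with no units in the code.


translate([375, 377, 728]) cube([1483, 914, 35]);
translate([434, 436, 0]) cube([88, 88, 728]);
translate([1711, 436, 0]) cube([88, 88, 728]);
translate([434, 1144, 0]) cube([88, 88, 728]);
translate([1711, 1144, 0]) cube([88, 88, 728]);
translate([522, 436, 645]) cube([1189, 88, 83]);
translate([522, 1144, 645]) cube([1189, 88, 83]);
translate([434, 524, 645]) cube([88, 620, 83]);
translate([1711, 524, 645]) cube([88, 620, 83]);


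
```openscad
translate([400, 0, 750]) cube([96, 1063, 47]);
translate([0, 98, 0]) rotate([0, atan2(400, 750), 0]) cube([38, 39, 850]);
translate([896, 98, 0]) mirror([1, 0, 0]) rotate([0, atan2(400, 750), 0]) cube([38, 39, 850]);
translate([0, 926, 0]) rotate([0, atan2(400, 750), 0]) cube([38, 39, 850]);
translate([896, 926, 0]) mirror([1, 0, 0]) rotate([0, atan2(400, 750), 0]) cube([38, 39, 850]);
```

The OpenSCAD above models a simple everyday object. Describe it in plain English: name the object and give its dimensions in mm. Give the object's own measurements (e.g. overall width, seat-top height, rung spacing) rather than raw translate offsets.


A sawhorse. A 96×1063×47 mm beam (x, y, z) sits on two A-frame leg pairs. Each pair is two raked legs of 38×39 mm section (39 mm along y) splaying symmetrically in x. Each leg rises 750 mm vertically over 400 mm of horizontal reach and is 850 mm long along its own axis. Every leg's outer bottom edge rests on the floor and its outer top edge meets a bottom edge of the beam — the left legs (tilting toward +x) meet the beam's −x bottom edge, the right legs (their mirror images, tilting toward −x) meet its +x bottom edge — so the leg tops tuck under the beam, the beam's underside is 750 mm above the floor, and the feet are 896 mm apart outside-to-outside with the beam centred between them. The two leg pairs are set in 98 mm from either end of the beam.


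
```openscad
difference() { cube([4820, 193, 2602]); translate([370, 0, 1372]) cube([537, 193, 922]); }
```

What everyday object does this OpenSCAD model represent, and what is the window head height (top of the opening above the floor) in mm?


A wall with a window opening. The window head height is 2294 mm.

A wall with a rectangular opening subtracted — a window. Sill at z = 1372, opening 922 mm tall, so the head is at 1372 + 922 = 2294 mm.


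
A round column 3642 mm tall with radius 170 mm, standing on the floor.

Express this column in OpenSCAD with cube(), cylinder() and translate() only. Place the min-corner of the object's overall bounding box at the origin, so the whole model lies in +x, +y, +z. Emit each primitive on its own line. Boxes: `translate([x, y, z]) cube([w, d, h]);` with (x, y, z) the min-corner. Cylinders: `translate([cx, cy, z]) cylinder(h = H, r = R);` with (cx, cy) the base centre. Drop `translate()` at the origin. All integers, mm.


translate([170, 170, 0]) cylinder(h = 3642, r = 170);


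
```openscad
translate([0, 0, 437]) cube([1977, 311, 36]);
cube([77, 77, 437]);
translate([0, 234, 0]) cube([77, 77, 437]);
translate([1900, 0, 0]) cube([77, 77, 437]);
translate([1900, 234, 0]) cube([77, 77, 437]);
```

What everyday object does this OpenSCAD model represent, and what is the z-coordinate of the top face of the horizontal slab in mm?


A bench. The seat-top height is 473 mm.

A long slab on four corner posts — a bench. The slab sits at z = 437 with thickness 36, so the top is 437 + 36 = 473 mm.


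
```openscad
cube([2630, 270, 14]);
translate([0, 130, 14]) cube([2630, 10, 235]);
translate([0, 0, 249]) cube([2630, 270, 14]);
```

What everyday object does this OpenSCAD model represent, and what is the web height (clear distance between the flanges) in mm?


An I-beam. The web height is 235 mm.

Two wide flanges with a thin centred web — an I-beam. Overall 263 mm minus two 14 mm flanges gives a web of 263 − 2·14 = 235 mm.


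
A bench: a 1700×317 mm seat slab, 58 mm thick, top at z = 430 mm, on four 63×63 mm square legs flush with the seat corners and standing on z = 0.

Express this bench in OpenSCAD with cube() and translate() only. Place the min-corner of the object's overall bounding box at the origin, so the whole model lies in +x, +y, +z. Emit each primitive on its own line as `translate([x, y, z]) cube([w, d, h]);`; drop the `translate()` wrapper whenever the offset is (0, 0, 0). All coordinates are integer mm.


// leg_h = 430 − 58 = 372
translate([0, 0, 372]) cube([1700, 317, 58]);
cube([63, 63, 372]);
translate([0, 254, 0]) cube([63, 63, 372]);
translate([1637, 0, 0]) cube([63, 63, 372]);
translate([1637, 254, 0]) cube([63, 63, 372]);


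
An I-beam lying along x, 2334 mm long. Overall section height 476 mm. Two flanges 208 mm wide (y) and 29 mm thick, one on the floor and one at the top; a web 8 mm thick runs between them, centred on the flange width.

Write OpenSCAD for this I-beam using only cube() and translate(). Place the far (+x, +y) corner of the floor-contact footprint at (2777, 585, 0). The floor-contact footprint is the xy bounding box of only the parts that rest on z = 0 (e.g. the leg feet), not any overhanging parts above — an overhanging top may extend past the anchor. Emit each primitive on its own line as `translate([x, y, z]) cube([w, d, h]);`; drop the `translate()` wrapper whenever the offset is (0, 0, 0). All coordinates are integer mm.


translate([443, 377, 0]) cube([2334, 208, 29]);
translate([443, 477, 29]) cube([2334, 8, 418]);
translate([443, 377, 447]) cube([2334, 208, 29]);


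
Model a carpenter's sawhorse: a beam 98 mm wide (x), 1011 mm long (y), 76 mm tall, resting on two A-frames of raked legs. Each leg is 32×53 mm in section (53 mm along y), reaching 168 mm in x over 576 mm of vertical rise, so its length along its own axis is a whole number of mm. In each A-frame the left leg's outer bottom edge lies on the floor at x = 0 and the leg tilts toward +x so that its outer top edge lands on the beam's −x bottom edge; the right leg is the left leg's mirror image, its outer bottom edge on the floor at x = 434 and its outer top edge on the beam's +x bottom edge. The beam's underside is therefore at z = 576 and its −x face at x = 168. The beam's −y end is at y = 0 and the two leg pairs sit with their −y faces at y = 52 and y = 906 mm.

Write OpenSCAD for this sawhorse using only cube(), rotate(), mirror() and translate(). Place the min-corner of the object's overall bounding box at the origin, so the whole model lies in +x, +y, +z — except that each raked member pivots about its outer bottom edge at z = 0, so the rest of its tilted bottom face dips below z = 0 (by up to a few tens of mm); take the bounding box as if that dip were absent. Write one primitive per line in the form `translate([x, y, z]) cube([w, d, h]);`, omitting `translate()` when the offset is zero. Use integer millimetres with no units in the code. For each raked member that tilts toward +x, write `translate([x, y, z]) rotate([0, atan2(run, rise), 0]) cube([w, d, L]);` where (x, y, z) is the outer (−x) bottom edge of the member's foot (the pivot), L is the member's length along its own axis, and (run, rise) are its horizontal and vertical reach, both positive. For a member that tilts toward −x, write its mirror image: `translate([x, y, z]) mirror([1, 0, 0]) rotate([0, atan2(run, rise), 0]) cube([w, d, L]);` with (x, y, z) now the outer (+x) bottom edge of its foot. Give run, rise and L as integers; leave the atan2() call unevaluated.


// leg length = √(168² + 576²) = 600
// right-leg outer foot x = 2·168 + 98 = 434
// beam min-corner = (168, 0, 576)
translate([168, 0, 576]) cube([98, 1011, 76]);
translate([0, 52, 0]) rotate([0, atan2(168, 576), 0]) cube([32, 53, 600]);
translate([434, 52, 0]) mirror([1, 0, 0]) rotate([0, atan2(168, 576), 0]) cube([32, 53, 600]);
translate([0, 906, 0]) rotate([0, atan2(168, 576), 0]) cube([32, 53, 600]);
translate([434, 906, 0]) mirror([1, 0, 0]) rotate([0, atan2(168, 576), 0]) cube([32, 53, 600]);


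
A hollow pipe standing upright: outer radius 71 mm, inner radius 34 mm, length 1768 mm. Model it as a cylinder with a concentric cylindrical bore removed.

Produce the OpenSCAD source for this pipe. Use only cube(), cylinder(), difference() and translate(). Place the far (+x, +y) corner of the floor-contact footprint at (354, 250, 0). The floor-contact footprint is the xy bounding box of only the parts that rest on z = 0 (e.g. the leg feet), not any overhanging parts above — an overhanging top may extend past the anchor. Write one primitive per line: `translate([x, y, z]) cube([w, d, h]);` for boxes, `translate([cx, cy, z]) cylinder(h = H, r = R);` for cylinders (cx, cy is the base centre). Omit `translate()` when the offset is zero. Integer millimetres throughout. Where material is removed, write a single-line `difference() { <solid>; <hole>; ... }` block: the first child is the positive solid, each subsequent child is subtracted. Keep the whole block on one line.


difference() { translate([283, 179, 0]) cylinder(h = 1768, r = 71); translate([283, 179, 0]) cylinder(h = 1768, r = 34); }


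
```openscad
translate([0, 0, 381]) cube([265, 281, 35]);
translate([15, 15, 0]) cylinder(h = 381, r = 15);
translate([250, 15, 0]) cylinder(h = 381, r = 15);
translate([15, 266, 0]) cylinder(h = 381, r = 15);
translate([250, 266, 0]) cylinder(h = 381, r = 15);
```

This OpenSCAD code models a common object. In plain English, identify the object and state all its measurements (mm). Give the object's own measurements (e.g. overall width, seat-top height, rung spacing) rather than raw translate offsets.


A four-legged stool. The seat is a 265×281×35 mm slab whose top surface is at z = 416 mm; four round legs, each 30 mm in diameter, run from the floor (z = 0) to the underside of the seat, each leg's axis is inset half a diameter from the nearest pair of seat edges (so the leg's bounding box is flush with the corner).


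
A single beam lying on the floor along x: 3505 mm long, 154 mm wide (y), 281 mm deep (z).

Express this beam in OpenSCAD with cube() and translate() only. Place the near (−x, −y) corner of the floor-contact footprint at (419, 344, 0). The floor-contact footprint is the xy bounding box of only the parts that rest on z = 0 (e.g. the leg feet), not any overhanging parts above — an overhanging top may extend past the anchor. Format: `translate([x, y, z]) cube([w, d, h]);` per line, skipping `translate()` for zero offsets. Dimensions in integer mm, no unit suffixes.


translate([419, 344, 0]) cube([3505, 154, 281]);


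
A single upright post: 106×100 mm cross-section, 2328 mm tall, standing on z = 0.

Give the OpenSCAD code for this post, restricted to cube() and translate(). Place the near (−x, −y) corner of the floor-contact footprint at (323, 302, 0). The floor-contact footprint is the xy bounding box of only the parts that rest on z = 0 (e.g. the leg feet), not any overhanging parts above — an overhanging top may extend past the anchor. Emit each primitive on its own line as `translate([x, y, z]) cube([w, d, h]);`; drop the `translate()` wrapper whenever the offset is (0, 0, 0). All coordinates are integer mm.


translate([323, 302, 0]) cube([106, 100, 2328]);


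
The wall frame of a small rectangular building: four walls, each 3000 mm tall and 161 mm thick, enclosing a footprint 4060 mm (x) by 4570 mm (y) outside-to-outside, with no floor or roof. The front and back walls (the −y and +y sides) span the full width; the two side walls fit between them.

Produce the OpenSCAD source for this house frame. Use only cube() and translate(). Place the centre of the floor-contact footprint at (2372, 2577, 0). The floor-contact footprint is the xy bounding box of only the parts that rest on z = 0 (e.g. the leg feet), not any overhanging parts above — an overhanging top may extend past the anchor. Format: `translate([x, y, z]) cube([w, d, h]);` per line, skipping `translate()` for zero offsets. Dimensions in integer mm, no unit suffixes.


translate([342, 292, 0]) cube([4060, 161, 3000]);
translate([342, 4701, 0]) cube([4060, 161, 3000]);
translate([342, 453, 0]) cube([161, 4248, 3000]);
translate([4241, 453, 0]) cube([161, 4248, 3000]);


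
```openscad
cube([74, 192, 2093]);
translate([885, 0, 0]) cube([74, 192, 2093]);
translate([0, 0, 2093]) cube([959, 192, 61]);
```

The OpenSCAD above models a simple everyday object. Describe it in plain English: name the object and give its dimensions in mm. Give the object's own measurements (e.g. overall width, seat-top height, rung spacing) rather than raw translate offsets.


A door frame. The clear opening is 811 mm wide and 2093 mm high. Two 74 mm wide jambs, 192 mm deep, stand either side of the opening from the floor to the top of the opening. A 61 mm thick head sits across the top of both jambs, spanning the full outside width of the frame.


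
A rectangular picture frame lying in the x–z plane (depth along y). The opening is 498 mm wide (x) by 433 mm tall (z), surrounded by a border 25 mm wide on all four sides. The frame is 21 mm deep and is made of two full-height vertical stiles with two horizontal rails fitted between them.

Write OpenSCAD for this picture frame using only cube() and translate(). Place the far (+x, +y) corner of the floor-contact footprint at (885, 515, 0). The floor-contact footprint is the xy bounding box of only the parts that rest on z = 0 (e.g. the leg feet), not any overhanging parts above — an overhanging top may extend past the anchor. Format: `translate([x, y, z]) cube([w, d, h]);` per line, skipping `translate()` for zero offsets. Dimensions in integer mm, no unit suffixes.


translate([337, 494, 0]) cube([25, 21, 483]);
translate([860, 494, 0]) cube([25, 21, 483]);
translate([362, 494, 0]) cube([498, 21, 25]);
translate([362, 494, 458]) cube([498, 21, 25]);


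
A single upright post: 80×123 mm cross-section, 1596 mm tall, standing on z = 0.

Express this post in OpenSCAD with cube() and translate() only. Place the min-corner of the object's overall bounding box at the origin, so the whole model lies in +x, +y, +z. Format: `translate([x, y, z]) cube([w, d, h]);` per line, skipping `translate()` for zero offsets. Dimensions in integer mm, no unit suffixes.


cube([80, 123, 1596]);


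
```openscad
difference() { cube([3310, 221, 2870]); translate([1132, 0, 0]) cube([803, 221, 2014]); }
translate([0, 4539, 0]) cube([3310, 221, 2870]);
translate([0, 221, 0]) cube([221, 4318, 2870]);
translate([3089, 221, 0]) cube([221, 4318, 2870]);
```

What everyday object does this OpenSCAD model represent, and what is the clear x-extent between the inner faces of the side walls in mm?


A single room. The interior width is 2868 mm.

Four walls enclosing a rectangle with a door in the front wall — a room. Outside width 3310 minus two 221 mm walls gives 2868 mm.


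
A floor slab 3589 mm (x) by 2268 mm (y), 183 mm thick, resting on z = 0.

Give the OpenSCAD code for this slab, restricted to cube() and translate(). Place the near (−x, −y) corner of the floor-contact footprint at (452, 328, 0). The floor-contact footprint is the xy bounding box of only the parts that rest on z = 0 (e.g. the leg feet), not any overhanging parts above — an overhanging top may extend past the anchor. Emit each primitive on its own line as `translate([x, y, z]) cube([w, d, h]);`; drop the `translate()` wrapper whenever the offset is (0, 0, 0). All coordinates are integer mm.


translate([452, 328, 0]) cube([3589, 2268, 183]);


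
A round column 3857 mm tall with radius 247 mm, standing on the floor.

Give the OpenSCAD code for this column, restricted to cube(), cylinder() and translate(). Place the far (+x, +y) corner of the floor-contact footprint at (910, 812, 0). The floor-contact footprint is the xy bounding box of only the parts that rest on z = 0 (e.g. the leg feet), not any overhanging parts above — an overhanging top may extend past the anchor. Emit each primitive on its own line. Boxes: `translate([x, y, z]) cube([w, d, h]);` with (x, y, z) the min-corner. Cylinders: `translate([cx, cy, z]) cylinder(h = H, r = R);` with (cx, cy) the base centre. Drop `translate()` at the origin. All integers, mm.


translate([663, 565, 0]) cylinder(h = 3857, r = 247);


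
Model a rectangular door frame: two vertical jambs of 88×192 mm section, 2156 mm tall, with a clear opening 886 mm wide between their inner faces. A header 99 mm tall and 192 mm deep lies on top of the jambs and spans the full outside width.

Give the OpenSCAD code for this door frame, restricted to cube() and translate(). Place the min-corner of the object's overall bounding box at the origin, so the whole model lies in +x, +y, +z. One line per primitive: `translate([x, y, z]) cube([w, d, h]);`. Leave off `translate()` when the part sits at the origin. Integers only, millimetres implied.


cube([88, 192, 2156]);
translate([974, 0, 0]) cube([88, 192, 2156]);
translate([0, 0, 2156]) cube([1062, 192, 99]);


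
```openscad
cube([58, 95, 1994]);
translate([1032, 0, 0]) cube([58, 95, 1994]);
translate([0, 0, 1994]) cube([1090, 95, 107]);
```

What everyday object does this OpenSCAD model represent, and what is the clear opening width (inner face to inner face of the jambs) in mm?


A door frame. The clear opening width is 974 mm.

Two 1994 mm tall posts with a header on top — a door frame. The left jamb is 58 mm wide at x = 0; the right jamb starts at x = 1032. The clear opening is 1032 − 58 = 974 mm.


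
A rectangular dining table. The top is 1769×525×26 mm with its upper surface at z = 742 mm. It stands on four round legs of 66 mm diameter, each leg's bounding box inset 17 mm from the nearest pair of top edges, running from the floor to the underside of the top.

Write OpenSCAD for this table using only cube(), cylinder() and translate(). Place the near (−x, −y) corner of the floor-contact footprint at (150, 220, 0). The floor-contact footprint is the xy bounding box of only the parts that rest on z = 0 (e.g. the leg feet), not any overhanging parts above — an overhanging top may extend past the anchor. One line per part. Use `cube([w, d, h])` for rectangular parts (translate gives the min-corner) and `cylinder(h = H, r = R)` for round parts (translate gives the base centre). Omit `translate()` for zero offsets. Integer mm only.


// leg_h = 742 - 26 = 716
translate([133, 203, 716]) cube([1769, 525, 26]);
translate([183, 253, 0]) cylinder(h = 716, r = 33);
translate([1852, 253, 0]) cylinder(h = 716, r = 33);
translate([183, 678, 0]) cylinder(h = 716, r = 33);
translate([1852, 678, 0]) cylinder(h = 716, r = 33);


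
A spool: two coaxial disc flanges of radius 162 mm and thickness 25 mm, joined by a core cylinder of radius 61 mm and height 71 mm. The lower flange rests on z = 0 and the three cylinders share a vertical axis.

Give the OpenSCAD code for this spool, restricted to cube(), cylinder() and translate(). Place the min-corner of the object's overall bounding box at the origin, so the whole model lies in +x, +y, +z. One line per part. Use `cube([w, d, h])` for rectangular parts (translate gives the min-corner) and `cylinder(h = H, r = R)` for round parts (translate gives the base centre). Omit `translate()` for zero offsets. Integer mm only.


translate([162, 162, 0]) cylinder(h = 25, r = 162);
translate([162, 162, 25]) cylinder(h = 71, r = 61);
translate([162, 162, 96]) cylinder(h = 25, r = 162);


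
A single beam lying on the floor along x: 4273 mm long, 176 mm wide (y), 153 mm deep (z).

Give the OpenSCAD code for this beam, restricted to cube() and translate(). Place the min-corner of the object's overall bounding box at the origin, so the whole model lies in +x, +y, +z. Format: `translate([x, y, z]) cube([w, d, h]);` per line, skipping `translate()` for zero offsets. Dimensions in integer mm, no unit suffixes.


cube([4273, 176, 153]);


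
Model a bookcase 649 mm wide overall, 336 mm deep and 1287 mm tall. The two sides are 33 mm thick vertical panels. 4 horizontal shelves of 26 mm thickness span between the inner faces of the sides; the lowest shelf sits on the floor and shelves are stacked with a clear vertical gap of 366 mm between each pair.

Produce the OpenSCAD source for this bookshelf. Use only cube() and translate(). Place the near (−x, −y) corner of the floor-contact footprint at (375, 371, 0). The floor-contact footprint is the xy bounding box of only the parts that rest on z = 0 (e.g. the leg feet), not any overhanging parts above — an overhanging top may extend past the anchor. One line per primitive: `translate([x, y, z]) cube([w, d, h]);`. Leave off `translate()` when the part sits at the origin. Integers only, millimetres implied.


translate([375, 371, 0]) cube([33, 336, 1287]);
translate([991, 371, 0]) cube([33, 336, 1287]);
translate([408, 371, 0]) cube([583, 336, 26]);
translate([408, 371, 392]) cube([583, 336, 26]);
translate([408, 371, 784]) cube([583, 336, 26]);
translate([408, 371, 1176]) cube([583, 336, 26]);


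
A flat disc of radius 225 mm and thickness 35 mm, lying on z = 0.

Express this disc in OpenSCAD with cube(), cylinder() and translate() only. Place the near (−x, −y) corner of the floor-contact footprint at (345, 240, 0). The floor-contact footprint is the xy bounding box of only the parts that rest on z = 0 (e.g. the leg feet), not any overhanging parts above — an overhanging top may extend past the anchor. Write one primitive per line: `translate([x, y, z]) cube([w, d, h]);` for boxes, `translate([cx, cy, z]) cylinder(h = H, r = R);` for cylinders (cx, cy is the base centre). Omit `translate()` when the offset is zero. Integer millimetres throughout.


translate([570, 465, 0]) cylinder(h = 35, r = 225);


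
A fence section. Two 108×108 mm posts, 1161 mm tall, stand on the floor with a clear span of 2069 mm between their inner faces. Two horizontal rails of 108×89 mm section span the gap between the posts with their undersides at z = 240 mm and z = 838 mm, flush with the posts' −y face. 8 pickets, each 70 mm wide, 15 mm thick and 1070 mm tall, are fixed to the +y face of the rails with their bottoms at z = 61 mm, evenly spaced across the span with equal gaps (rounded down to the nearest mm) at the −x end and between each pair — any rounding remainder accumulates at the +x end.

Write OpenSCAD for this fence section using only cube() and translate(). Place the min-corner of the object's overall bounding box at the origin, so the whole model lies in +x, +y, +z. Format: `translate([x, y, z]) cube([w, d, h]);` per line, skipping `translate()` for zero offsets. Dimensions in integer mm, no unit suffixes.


cube([108, 108, 1161]);
translate([2177, 0, 0]) cube([108, 108, 1161]);
translate([108, 0, 240]) cube([2069, 108, 89]);
translate([108, 0, 838]) cube([2069, 108, 89]);
translate([275, 108, 61]) cube([70, 15, 1070]);
translate([512, 108, 61]) cube([70, 15, 1070]);
translate([749, 108, 61]) cube([70, 15, 1070]);
translate([986, 108, 61]) cube([70, 15, 1070]);
translate([1223, 108, 61]) cube([70, 15, 1070]);
translate([1460, 108, 61]) cube([70, 15, 1070]);
translate([1697, 108, 61]) cube([70, 15, 1070]);
translate([1934, 108, 61]) cube([70, 15, 1070]);


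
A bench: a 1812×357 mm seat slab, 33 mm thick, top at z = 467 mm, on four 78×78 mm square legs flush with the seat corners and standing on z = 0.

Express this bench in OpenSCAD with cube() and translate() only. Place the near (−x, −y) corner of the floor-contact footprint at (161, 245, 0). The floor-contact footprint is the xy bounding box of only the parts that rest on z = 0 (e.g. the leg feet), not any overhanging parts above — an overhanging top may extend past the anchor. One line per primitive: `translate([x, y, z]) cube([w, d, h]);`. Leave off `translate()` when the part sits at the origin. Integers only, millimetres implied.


// leg_h = 467 − 33 = 434
translate([161, 245, 434]) cube([1812, 357, 33]);
translate([161, 245, 0]) cube([78, 78, 434]);
translate([161, 524, 0]) cube([78, 78, 434]);
translate([1895, 245, 0]) cube([78, 78, 434]);
translate([1895, 524, 0]) cube([78, 78, 434]);


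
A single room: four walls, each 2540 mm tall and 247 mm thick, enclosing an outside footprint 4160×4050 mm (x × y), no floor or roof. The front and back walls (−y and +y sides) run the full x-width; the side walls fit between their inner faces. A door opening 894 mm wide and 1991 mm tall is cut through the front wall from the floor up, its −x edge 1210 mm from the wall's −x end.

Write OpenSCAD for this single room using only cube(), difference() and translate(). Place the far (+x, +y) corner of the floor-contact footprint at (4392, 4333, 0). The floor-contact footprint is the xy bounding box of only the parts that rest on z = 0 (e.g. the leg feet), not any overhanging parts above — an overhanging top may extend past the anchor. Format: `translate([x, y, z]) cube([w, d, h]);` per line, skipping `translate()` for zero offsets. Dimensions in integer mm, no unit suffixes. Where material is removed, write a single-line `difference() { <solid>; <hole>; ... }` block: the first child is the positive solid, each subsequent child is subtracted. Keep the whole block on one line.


difference() { translate([232, 283, 0]) cube([4160, 247, 2540]); translate([1442, 283, 0]) cube([894, 247, 1991]); }
translate([232, 4086, 0]) cube([4160, 247, 2540]);
translate([232, 530, 0]) cube([247, 3556, 2540]);
translate([4145, 530, 0]) cube([247, 3556, 2540]);


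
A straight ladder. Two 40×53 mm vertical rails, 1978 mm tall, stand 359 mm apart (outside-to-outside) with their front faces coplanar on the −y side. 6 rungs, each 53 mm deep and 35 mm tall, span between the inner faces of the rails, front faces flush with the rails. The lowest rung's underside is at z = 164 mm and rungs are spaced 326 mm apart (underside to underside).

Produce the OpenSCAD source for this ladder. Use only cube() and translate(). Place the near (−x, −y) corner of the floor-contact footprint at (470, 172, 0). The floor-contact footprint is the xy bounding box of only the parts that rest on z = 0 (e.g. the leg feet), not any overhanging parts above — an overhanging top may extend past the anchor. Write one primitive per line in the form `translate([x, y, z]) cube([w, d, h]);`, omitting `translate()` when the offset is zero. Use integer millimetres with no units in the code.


translate([470, 172, 0]) cube([40, 53, 1978]);
translate([789, 172, 0]) cube([40, 53, 1978]);
translate([510, 172, 164]) cube([279, 53, 35]);
translate([510, 172, 490]) cube([279, 53, 35]);
translate([510, 172, 816]) cube([279, 53, 35]);
translate([510, 172, 1142]) cube([279, 53, 35]);
translate([510, 172, 1468]) cube([279, 53, 35]);
translate([510, 172, 1794]) cube([279, 53, 35]);


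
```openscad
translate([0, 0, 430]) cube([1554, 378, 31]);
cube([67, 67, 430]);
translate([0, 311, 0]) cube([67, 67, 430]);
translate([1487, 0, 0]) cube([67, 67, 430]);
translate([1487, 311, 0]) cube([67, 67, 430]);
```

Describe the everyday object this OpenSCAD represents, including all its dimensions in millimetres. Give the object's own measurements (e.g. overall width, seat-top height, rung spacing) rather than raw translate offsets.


A long wooden bench with a 1554 mm (x) × 378 mm (y) seat, 31 mm thick, its top surface 461 mm above the floor. Four 67 mm square legs at the seat corners, flush with the edges, run from z = 0 to the seat underside.


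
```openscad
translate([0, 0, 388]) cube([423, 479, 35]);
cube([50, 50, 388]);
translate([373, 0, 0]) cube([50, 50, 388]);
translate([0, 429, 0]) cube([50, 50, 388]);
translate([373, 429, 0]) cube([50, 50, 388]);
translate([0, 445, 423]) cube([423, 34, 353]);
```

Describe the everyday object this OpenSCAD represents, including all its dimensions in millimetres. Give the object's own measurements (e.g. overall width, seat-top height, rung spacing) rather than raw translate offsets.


A chair. The seat is a 423×479×35 mm slab with its top at z = 423 mm, on four 50×50 mm corner legs (flush with the seat edges, standing on z = 0). A flat backrest 34 mm thick, 353 mm tall, spans the full seat width and rises from the seat top along its +y edge, rear face flush with the rear of the seat.


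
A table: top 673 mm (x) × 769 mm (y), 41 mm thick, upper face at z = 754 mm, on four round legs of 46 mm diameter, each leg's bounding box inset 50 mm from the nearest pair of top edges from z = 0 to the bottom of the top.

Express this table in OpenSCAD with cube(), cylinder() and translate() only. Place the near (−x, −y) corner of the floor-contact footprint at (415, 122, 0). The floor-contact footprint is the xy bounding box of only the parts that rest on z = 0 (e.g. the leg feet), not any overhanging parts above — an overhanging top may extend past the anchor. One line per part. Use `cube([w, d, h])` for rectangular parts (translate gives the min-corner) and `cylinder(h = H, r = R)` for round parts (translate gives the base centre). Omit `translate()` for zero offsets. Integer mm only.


translate([365, 72, 713]) cube([673, 769, 41]);
translate([438, 145, 0]) cylinder(h = 713, r = 23);
translate([965, 145, 0]) cylinder(h = 713, r = 23);
translate([438, 768, 0]) cylinder(h = 713, r = 23);
translate([965, 768, 0]) cylinder(h = 713, r = 23);


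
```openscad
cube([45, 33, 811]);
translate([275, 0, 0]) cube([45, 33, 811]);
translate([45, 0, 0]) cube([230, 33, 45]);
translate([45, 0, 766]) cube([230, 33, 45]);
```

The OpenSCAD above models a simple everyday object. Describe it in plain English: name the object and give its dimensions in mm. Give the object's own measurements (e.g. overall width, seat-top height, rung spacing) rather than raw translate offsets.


A rectangular picture frame lying in the x–z plane (depth along y). The opening is 230 mm wide (x) by 721 mm tall (z), surrounded by a border 45 mm wide on all four sides. The frame is 33 mm deep and is made of two full-height vertical stiles with two horizontal rails fitted between them.


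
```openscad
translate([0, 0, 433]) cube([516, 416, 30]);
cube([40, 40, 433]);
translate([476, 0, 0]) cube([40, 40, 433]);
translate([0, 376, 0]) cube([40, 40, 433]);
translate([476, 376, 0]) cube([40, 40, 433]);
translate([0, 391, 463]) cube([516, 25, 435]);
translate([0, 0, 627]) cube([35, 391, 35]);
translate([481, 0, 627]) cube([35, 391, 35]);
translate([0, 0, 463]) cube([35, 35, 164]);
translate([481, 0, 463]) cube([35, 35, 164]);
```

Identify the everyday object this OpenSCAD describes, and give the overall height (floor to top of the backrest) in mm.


A chair. The overall height is 898 mm.

A slab on four corner posts with a tall panel at the back — a chair. The seat slab sits at z = 433 with thickness 30, and the 435 mm backrest starts at the seat top, so the overall height is 433 + 30 + 435 = 898 mm.


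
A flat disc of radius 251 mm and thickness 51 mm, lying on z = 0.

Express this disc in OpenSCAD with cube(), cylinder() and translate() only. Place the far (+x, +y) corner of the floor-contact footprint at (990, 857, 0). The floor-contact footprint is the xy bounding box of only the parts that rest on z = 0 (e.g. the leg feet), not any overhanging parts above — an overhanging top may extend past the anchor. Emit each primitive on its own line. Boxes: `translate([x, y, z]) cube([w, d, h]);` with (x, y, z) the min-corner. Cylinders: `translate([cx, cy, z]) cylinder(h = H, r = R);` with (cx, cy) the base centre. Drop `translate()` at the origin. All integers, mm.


translate([739, 606, 0]) cylinder(h = 51, r = 251);


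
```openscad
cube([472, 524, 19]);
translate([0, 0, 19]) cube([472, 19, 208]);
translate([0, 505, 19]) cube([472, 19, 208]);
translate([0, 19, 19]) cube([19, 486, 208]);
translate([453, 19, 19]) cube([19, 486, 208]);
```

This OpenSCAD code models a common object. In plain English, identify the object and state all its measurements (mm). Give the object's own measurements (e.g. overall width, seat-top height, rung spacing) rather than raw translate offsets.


An open-topped rectangular box: outside dimensions 472×524×227 mm, with a uniform wall and base thickness of 19 mm. The base is a full 472×524 slab on the floor; four walls sit on top of the base. The front and back walls (the −y and +y sides) span the full width; the two side walls fit between them.


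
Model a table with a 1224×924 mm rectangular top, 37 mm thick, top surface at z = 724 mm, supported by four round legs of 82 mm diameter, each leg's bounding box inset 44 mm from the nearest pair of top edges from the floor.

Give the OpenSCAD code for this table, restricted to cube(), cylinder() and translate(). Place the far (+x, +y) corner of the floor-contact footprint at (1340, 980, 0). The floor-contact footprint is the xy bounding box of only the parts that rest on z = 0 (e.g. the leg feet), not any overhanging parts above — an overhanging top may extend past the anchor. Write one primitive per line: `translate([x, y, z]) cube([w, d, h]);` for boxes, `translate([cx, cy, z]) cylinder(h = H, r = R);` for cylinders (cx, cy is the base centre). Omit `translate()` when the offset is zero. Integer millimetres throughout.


translate([160, 100, 687]) cube([1224, 924, 37]);
translate([245, 185, 0]) cylinder(h = 687, r = 41);
translate([1299, 185, 0]) cylinder(h = 687, r = 41);
translate([245, 939, 0]) cylinder(h = 687, r = 41);
translate([1299, 939, 0]) cylinder(h = 687, r = 41);


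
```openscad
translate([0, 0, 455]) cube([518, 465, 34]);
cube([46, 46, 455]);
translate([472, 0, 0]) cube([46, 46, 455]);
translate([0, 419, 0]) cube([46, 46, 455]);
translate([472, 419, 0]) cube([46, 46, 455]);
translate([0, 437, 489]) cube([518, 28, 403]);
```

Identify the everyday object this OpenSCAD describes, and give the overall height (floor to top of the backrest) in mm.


A chair. The overall height is 892 mm.

A slab on four corner posts with a tall panel at the back — a chair. The seat slab sits at z = 455 with thickness 34, and the 403 mm backrest starts at the seat top, so the overall height is 455 + 34 + 403 = 892 mm.


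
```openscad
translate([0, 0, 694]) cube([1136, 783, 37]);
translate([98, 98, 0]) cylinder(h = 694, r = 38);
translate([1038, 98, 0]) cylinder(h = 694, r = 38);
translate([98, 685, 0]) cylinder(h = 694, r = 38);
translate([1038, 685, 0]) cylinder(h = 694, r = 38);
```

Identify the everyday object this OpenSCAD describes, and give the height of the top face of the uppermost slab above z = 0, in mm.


A table. The table height is 731 mm.

A 1136×783×37 slab sits at z = 694 on four Ø76 mm round legs — a table. The top surface is at 694 + 37 = 731 mm.


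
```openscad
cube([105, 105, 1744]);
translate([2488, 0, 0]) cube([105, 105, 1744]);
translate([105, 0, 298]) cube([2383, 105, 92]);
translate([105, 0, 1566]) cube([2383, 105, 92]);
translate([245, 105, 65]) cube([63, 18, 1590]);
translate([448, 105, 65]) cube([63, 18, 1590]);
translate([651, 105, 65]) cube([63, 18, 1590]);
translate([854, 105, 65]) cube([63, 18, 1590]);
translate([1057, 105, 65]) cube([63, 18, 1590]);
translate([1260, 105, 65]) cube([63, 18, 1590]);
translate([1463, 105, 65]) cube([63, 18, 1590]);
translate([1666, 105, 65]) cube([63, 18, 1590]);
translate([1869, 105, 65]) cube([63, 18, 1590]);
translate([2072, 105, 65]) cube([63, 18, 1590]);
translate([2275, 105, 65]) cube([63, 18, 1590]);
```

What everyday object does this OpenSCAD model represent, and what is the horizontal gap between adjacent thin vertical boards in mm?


A fence section. The picket gap is 140 mm.

Two posts, two rails, 11 pickets — a fence section. Span 2383 mm holds 11 pickets of 63 mm with 12 equal gaps: ⌊(2383 − 11·63) / 12⌋ = 140 mm.


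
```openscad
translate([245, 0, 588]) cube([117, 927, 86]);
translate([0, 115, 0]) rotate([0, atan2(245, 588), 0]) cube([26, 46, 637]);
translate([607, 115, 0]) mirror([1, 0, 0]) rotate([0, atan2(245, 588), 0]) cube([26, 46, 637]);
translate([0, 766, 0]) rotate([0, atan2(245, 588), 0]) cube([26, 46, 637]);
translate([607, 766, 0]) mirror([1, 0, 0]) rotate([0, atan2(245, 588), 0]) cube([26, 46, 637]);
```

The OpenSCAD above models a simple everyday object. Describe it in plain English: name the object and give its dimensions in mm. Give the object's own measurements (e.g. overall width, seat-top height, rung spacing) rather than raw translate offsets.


A sawhorse. A 117×927×86 mm beam (x, y, z) sits on two A-frame leg pairs. Each pair is two raked legs of 26×46 mm section (46 mm along y) splaying symmetrically in x. Each leg rises 588 mm vertically over 245 mm of horizontal reach and is 637 mm long along its own axis. Every leg's outer bottom edge rests on the floor and its outer top edge meets a bottom edge of the beam — the left legs (tilting toward +x) meet the beam's −x bottom edge, the right legs (their mirror images, tilting toward −x) meet its +x bottom edge — so the leg tops tuck under the beam, the beam's underside is 588 mm above the floor, and the feet are 607 mm apart outside-to-outside with the beam centred between them. The two leg pairs are set in 115 mm from either end of the beam.


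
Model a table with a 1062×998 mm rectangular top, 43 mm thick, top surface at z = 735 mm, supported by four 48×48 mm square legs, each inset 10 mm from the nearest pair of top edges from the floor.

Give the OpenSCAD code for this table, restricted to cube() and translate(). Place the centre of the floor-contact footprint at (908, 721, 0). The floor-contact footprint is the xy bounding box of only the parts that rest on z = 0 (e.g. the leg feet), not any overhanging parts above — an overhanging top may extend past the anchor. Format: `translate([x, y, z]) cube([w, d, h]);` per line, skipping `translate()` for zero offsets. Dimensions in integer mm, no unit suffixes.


translate([377, 222, 692]) cube([1062, 998, 43]);
translate([387, 232, 0]) cube([48, 48, 692]);
translate([1381, 232, 0]) cube([48, 48, 692]);
translate([387, 1162, 0]) cube([48, 48, 692]);
translate([1381, 1162, 0]) cube([48, 48, 692]);


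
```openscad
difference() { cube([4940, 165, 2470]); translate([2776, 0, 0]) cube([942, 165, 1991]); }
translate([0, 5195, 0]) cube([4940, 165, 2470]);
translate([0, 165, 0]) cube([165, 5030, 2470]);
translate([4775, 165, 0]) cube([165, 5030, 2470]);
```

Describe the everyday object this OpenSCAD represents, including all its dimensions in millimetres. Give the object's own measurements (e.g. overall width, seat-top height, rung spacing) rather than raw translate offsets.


A single room: four walls, each 2470 mm tall and 165 mm thick, enclosing an outside footprint 4940×5360 mm (x × y), no floor or roof. The front and back walls (−y and +y sides) run the full x-width; the side walls fit between their inner faces. A door opening 942 mm wide and 1991 mm tall is cut through the front wall from the floor up, its −x edge 2776 mm from the wall's −x end.


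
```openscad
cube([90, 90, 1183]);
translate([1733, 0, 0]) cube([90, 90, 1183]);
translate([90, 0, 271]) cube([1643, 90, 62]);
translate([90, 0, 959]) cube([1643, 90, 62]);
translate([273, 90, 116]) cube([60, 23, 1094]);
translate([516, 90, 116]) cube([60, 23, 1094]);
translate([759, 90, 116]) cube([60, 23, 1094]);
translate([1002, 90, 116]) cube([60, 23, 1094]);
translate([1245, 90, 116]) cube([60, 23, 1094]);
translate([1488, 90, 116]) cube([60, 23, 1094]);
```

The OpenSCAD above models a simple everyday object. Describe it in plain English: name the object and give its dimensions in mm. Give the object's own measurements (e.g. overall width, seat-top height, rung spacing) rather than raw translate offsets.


A fence section. Two 90×90 mm posts, 1183 mm tall, stand on the floor with a clear span of 1643 mm between their inner faces. Two horizontal rails of 90×62 mm section span the gap between the posts with their undersides at z = 271 mm and z = 959 mm, flush with the posts' −y face. 6 pickets, each 60 mm wide, 23 mm thick and 1094 mm tall, are fixed to the +y face of the rails with their bottoms at z = 116 mm, spaced across the span with a 183 mm gap after the −x post and between neighbouring pickets, with 185 mm left before the +x post.
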